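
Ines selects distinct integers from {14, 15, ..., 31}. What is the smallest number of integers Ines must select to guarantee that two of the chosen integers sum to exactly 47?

Two chosen integers sum to 47 exactly when both halves of some pair {x, 47−x} with 16 ≤ x ≤ 47−x ≤ 31 are chosen — 8 such pairs.
The remaining 2 elements (those with no distinct partner in range) can never complete a 47-sum, so the worst case takes all of them and one from each pair: 2 + 8 = 10.
Pigeonhole: the 11th integer has to be the second member of some pair, so 10 + 1 = 11.

11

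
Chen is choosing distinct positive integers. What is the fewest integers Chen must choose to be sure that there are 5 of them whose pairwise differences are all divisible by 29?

Integers whose pairwise differences are multiples of 29 are exactly those sharing a remainder mod 29. By pigeonhole, the 29 residue classes mod 29 are the pigeonholes.
With 116 integers one could put 4 in each residue class and have no class reach 5.
The 117th integer pushes some class to 5, so 29·4 + 1 = 117.

117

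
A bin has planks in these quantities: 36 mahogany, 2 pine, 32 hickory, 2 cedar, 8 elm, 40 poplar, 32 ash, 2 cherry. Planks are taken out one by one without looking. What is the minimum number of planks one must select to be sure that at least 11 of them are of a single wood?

55

An adversary could hand out at most 10 planks per wood (4 woods run out sooner): 10 + 2 + 10 + 2 + 8 + 10 + 10 + 2 = 54 planks and still no wood has 11.
By the pigeonhole principle, one more plank lands in a wood already at 10, so 55 draws are enough and 54 are not.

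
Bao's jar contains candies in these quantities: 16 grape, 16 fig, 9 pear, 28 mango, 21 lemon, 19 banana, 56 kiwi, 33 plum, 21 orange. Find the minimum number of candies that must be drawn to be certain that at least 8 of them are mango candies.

In the worst case for collecting mango candies, every non-mango candy comes out first.
There are 16 + 16 + 9 + 21 + 19 + 56 + 33 + 21 = 191 non-mango candies altogether.
After those, each further candy must be mango, so 191 + 8 = 199 draws guarantee 8 mango candies.

199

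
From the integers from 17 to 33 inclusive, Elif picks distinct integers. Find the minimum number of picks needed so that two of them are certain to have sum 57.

13

Group the elements by complementary pair {x, 57−x}: {24,33}, {25,32}, {26,31}, …, giving 5 two-element pairs and 7 integers whose partner 57−x falls outside [17,33].
Treating each of those 12 groups as a pigeonhole, one can pick one integer per group — 12 integers — with no two summing to 57.
The 13th integer lands in an occupied pair, forcing a sum of 57.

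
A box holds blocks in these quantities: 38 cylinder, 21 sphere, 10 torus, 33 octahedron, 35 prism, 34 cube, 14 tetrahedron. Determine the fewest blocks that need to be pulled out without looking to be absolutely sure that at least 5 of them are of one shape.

29

By the pigeonhole principle, the 7 shapes are the holes; the blocks drawn are the pigeons.
To avoid 5 of any one shape, the worst case takes at most 4 of each shape.
That gives 4 + 4 + 4 + 4 + 4 + 4 + 4 = 28 blocks with no shape reaching 5.
The next block forces some shape to 5, so 28 + 1 = 29.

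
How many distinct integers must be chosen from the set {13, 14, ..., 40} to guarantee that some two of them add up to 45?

Two chosen integers sum to 45 exactly when both halves of some pair {x, 45−x} with 13 ≤ x ≤ 45−x ≤ 32 are chosen — 10 such pairs.
The remaining 8 elements (those with no distinct partner in range) can never complete a 45-sum, so the worst case takes all of them and one from each pair: 8 + 10 = 18.
The 19th integer has to be the second member of some pair, so 18 + 1 = 19.

19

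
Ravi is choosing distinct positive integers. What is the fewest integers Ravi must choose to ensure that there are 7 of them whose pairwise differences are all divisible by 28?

169

Integers whose pairwise differences are multiples of 28 are exactly those sharing a remainder mod 28. Pigeonhole: the 28 residue classes mod 28 are the pigeonholes.
With 168 integers one could put 6 in each residue class and have no class reach 7.
The 169th integer pushes some class to 7, so 28·6 + 1 = 169.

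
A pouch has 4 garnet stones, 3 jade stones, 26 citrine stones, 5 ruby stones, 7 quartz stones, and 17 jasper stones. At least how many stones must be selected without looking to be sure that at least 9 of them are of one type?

Put each drawn stone into a box by type. The largest draw with every box below 9 takes min(count, 8) from each type; types with fewer than 8 contribute all they have.
Σ min(cᵢ, 8) = 4 + 3 + 8 + 5 + 7 + 8 = 35.
Draw number 35 + 1 = 36 must push one box to 9.

36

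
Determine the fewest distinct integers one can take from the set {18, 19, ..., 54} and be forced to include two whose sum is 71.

20

Group the elements by complementary pair {x, 71−x}: {18,53}, {19,52}, {20,51}, …, giving 18 two-element pairs and 1 integer whose partner 71−x falls outside [18,54].
Pigeonhole: treating each of those 19 groups as a pigeonhole, one can pick one integer per group — 19 integers — with no two summing to 71.
The 20th integer lands in an occupied pair, forcing a sum of 71.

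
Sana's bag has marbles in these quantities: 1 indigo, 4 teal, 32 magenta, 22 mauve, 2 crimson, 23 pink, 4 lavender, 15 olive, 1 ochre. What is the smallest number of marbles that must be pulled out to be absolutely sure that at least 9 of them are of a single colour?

By pigeonhole, the 9 colours are the holes; the marbles drawn are the pigeons.
To avoid 9 of any one colour, the worst case takes at most 8 of each colour, or every marble of a colour that has fewer than 8.
That gives 1 + 4 + 8 + 8 + 2 + 8 + 4 + 8 + 1 = 44 marbles with no colour reaching 9.
The next marble forces some colour to 9, so 44 + 1 = 45.

45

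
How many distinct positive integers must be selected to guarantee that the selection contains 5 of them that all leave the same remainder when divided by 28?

The 28 residue classes mod 28 are the pigeonholes.
With 112 integers one could put 4 in each residue class and have no class reach 5.
The 113th integer pushes some class to 5, so 28·4 + 1 = 113.

113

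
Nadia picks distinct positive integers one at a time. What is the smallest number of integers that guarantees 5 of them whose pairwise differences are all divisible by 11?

45

Integers whose pairwise differences are multiples of 11 are exactly those sharing a remainder mod 11. By the pigeonhole principle, the 11 residue classes mod 11 are the pigeonholes.
With 44 integers one could put 4 in each residue class and have no class reach 5.
The 45th integer pushes some class to 5, so 11·4 + 1 = 45.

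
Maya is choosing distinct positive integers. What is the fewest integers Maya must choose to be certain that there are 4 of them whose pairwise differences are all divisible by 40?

121

Integers whose pairwise differences are multiples of 40 are exactly those sharing a remainder mod 40. By pigeonhole, the 40 residue classes mod 40 are the pigeonholes.
With 120 integers one could put 3 in each residue class and have no class reach 4.
The 121st integer pushes some class to 4, so 40·3 + 1 = 121.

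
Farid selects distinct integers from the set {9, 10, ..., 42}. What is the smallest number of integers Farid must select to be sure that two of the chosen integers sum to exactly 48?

20

Two chosen integers sum to 48 exactly when both halves of some pair {x, 48−x} with 9 ≤ x ≤ 48−x ≤ 39 are chosen — 15 such pairs.
The remaining 4 elements (those with no distinct partner in range) can never complete a 48-sum, so the worst case takes all of them and one from each pair: 4 + 15 = 19.
By the pigeonhole principle, the 20th integer has to be the second member of some pair, so 19 + 1 = 20.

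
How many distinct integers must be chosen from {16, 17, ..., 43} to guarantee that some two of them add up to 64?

18

A set avoiding the sum 64 can contain at most one of each pair {x, 64−x}, plus the 6 elements whose complement lies outside the range or equal to its own complement.
The integers 16, …, 32 (17 of them) are such a set: any two sum to at least 16+17 = 33 and at most 31+32 = 63 < 64.
Any 18th integer completes one of the 11 pairs, so 18 choices force a sum of 64.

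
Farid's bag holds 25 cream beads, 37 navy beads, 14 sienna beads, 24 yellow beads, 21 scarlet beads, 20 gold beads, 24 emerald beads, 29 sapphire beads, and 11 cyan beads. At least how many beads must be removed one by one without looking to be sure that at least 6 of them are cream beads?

186

In the worst case for collecting cream beads, every non-cream bead comes out first.
There are 37 + 14 + 24 + 21 + 20 + 24 + 29 + 11 = 180 non-cream beads altogether.
After those, each further bead must be cream, so 180 + 6 = 186 draws guarantee 6 cream beads.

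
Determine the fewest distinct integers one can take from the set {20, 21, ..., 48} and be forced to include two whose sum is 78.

A set avoiding the sum 78 can contain at most one of each pair {x, 78−x}, plus the 11 elements whose complement lies outside the range or equal to its own complement.
The integers 20, …, 39 (20 of them) are such a set: any two sum to at least 20+21 = 41 and at most 38+39 = 77 < 78.
Any 21st integer completes one of the 9 pairs, so 21 choices force a sum of 78.

21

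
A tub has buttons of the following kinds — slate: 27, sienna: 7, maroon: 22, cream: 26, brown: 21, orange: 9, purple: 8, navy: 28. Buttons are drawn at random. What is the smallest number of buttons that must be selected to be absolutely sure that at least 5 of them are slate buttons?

In the worst case for collecting slate buttons, every non-slate button comes out first.
There are 7 + 22 + 26 + 21 + 9 + 8 + 28 = 121 non-slate buttons altogether.
After those, each further button must be slate, so 121 + 5 = 126 draws guarantee 5 slate buttons.

126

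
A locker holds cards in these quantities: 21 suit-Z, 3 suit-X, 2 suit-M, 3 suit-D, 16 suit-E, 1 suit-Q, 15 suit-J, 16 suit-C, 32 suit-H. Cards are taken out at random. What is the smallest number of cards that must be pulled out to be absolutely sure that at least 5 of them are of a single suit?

30

The 9 suits are the holes; the cards drawn are the pigeons.
To avoid 5 of any one suit, the worst case takes at most 4 of each suit, or every card of a suit that has fewer than 4.
That gives 4 + 3 + 2 + 3 + 4 + 1 + 4 + 4 + 4 = 29 cards with no suit reaching 5.
The next card forces some suit to 5, so 29 + 1 = 30.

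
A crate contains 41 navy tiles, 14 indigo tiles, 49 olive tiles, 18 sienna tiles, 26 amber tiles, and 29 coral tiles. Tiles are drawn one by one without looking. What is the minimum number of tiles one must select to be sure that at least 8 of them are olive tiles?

136

In the worst case for collecting olive tiles, every non-olive tile comes out first.
There are 41 + 14 + 18 + 26 + 29 = 128 non-olive tiles altogether.
After those, each further tile must be olive, so 128 + 8 = 136 draws guarantee 8 olive tiles.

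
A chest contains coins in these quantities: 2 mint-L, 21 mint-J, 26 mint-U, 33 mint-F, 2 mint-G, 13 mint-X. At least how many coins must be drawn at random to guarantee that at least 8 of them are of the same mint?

33

Pigeonhole: the 6 mints are the holes; the coins drawn are the pigeons.
To avoid 8 of any one mint, the worst case takes at most 7 of each mint, or every coin of a mint that has fewer than 7.
That gives 2 + 7 + 7 + 7 + 2 + 7 = 32 coins with no mint reaching 8.
The next coin forces some mint to 8, so 32 + 1 = 33.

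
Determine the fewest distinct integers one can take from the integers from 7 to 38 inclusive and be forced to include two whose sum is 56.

A set avoiding the sum 56 can contain at most one of each pair {x, 56−x}, plus the 12 elements whose complement lies outside the range or equal to its own complement.
The integers 7, …, 28 (22 of them) are such a set: any two sum to at least 7+8 = 15 and at most 27+28 = 55 < 56.
By the pigeonhole principle, any 23rd integer completes one of the 10 pairs, so 23 choices force a sum of 56.

23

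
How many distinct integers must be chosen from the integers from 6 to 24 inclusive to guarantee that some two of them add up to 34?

Group the elements by complementary pair {x, 34−x}: {10,24}, {11,23}, {12,22}, …, giving 7 two-element pairs; the single value 17 (it cannot pair with itself since the integers are distinct); and 4 integers whose partner 34−x falls outside [6,24].
Treating each of those 12 groups as a pigeonhole, one can pick one integer per group — 12 integers — with no two summing to 34.
The 13th integer lands in an occupied pair, forcing a sum of 34.

13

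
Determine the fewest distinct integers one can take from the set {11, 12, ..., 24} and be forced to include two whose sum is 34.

9

Group the elements by complementary pair {x, 34−x}: {11,23}, {12,22}, {13,21}, …, giving 6 two-element pairs, the single value 17 (it cannot pair with itself since the integers are distinct), and 1 integer whose partner 34−x falls outside [11,24].
Treating each of those 8 groups as a pigeonhole, one can pick one integer per group — 8 integers — with no two summing to 34.
The 9th integer lands in an occupied pair, forcing a sum of 34.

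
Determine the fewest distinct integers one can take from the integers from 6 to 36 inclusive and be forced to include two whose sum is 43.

17

A set avoiding the sum 43 can contain at most one of each pair {x, 43−x}, plus the 1 element whose complement lies outside the range.
The integers 6, …, 21 (16 of them) are such a set: any two sum to at least 6+7 = 13 and at most 20+21 = 41 < 43.
By pigeonhole, any 17th integer completes one of the 15 pairs, so 17 choices force a sum of 43.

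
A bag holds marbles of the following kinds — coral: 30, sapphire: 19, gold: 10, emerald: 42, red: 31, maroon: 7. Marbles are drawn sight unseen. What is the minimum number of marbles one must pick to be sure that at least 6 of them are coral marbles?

In the worst case for collecting coral marbles, every non-coral marble comes out first.
There are 19 + 10 + 42 + 31 + 7 = 109 non-coral marbles altogether.
After those, each further marble must be coral, so 109 + 6 = 115 draws guarantee 6 coral marbles.

115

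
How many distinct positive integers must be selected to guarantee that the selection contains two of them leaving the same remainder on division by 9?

The 9 residue classes mod 9 are the pigeonholes.
With 9 integers one could put 1 in each residue class and have no class reach 2.
The 10th integer pushes some class to 2, so 9·1 + 1 = 10.

10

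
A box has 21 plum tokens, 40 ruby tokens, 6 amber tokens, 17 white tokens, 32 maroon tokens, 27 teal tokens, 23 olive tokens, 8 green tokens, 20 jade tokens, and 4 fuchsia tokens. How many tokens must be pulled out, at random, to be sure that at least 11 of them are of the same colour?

By pigeonhole, the 10 colours are the holes; the tokens drawn are the pigeons.
To avoid 11 of any one colour, the worst case takes at most 10 of each colour, or every token of a colour that has fewer than 10.
That gives 10 + 10 + 6 + 10 + 10 + 10 + 10 + 8 + 10 + 4 = 88 tokens with no colour reaching 11.
The next token forces some colour to 11, so 88 + 1 = 89.

89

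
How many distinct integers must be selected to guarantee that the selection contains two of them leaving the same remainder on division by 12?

The 12 residue classes mod 12 are the pigeonholes.
With 12 integers one could put 1 in each residue class and have no class reach 2.
The 13th integer pushes some class to 2, so 12·1 + 1 = 13.

13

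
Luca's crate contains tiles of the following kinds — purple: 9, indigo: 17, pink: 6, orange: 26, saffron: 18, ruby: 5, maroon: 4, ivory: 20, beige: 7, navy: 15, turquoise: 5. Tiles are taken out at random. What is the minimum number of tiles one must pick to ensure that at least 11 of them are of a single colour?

An adversary could hand out at most 10 tiles per colour (6 colours run out sooner): 9 + 10 + 6 + 10 + 10 + 5 + 4 + 10 + 7 + 10 + 5 = 86 tiles and still no colour has 11.
Pigeonhole: one more tile lands in a colour already at 10, so 87 draws are enough and 86 are not.

87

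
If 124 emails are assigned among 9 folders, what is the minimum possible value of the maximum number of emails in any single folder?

14

By pigeonhole, the 9 folders are the holes and the 124 emails are the pigeons.
If every folder held at most 13 emails, the total would be at most 9 × 13 = 117, which is less than 124.
So some folder holds at least ⌈124/9⌉ = 14 emails.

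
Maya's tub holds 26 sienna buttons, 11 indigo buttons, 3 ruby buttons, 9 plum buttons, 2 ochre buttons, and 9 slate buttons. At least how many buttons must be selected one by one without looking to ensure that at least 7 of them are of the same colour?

30

An adversary could hand out at most 6 buttons per colour (ruby, ochre run out sooner): 6 + 6 + 3 + 6 + 2 + 6 = 29 buttons and still no colour has 7.
By pigeonhole, one more button lands in a colour already at 6, so 30 draws are enough and 29 are not.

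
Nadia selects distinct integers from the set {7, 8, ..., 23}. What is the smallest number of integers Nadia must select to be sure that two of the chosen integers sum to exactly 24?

13

Two chosen integers sum to 24 exactly when both halves of some pair {x, 24−x} with 7 ≤ x ≤ 24−x ≤ 17 are chosen — 5 such pairs.
The remaining 7 elements (those with no distinct partner in range) can never complete a 24-sum, so the worst case takes all of them and one from each pair: 7 + 5 = 12.
Pigeonhole: the 13th integer has to be the second member of some pair, so 12 + 1 = 13.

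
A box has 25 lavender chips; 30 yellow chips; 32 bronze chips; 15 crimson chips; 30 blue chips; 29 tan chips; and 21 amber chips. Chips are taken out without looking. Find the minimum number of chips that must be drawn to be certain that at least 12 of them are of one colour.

78

The 7 colours are the holes; the chips drawn are the pigeons.
To avoid 12 of any one colour, the worst case takes at most 11 of each colour.
That gives 11 + 11 + 11 + 11 + 11 + 11 + 11 = 77 chips with no colour reaching 12.
The next chip forces some colour to 12, so 77 + 1 = 78.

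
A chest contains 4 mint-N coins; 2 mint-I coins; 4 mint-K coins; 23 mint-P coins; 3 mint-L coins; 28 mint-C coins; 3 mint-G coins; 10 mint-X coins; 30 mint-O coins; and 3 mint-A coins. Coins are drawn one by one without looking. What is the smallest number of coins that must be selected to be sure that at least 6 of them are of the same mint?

40

An adversary could hand out at most 5 coins per mint (6 mints run out sooner): 4 + 2 + 4 + 5 + 3 + 5 + 3 + 5 + 5 + 3 = 39 coins and still no mint has 6.
One more coin lands in a mint already at 5, so 40 draws are enough and 39 are not.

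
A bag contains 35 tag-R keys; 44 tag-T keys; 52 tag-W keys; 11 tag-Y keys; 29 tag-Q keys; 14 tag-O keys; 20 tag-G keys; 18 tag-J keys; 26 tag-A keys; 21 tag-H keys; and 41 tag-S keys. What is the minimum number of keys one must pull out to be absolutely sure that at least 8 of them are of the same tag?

78

An adversary could hand out at most 7 keys per tag: 7 + 7 + 7 + 7 + 7 + 7 + 7 + 7 + 7 + 7 + 7 = 77 keys and still no tag has 8.
One more key lands in a tag already at 7, so 78 draws are enough and 77 are not.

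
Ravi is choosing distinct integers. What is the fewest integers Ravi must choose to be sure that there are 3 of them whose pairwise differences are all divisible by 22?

45

Integers whose pairwise differences are multiples of 22 are exactly those sharing a remainder mod 22. The 22 residue classes mod 22 are the pigeonholes.
With 44 integers one could put 2 in each residue class and have no class reach 3.
The 45th integer pushes some class to 3, so 22·2 + 1 = 45.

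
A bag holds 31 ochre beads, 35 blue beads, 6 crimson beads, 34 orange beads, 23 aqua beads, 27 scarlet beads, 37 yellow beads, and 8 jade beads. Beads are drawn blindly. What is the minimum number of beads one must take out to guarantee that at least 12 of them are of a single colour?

81

By the pigeonhole principle, the 8 colours are the holes; the beads drawn are the pigeons.
To avoid 12 of any one colour, the worst case takes at most 11 of each colour, or every bead of a colour that has fewer than 11.
That gives 11 + 11 + 6 + 11 + 11 + 11 + 11 + 8 = 80 beads with no colour reaching 12.
The next bead forces some colour to 12, so 80 + 1 = 81.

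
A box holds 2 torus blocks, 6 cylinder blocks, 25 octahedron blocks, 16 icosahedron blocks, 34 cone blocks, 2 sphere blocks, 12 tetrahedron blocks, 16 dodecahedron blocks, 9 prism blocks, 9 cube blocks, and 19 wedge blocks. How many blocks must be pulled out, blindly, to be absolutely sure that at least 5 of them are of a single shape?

An adversary could hand out at most 4 blocks per shape (torus, sphere run out sooner): 2 + 4 + 4 + 4 + 4 + 2 + 4 + 4 + 4 + 4 + 4 = 40 blocks and still no shape has 5.
By the pigeonhole principle, one more block lands in a shape already at 4, so 41 draws are enough and 40 are not.

41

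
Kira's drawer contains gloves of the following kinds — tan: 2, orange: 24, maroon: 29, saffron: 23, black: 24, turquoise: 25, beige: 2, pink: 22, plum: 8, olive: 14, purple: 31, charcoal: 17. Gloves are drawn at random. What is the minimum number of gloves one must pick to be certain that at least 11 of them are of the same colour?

An adversary could hand out at most 10 gloves per colour (tan, beige, plum run out sooner): 2 + 10 + 10 + 10 + 10 + 10 + 2 + 10 + 8 + 10 + 10 + 10 = 102 gloves and still no colour has 11.
By the pigeonhole principle, one more glove lands in a colour already at 10, so 103 draws are enough and 102 are not.

103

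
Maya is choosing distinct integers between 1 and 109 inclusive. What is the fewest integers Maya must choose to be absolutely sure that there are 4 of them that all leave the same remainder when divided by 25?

The 25 residue classes mod 25 are the pigeonholes.
With 75 integers one could put 3 in each residue class and have no class reach 4.
The 76th integer pushes some class to 4, so 25·3 + 1 = 76.

76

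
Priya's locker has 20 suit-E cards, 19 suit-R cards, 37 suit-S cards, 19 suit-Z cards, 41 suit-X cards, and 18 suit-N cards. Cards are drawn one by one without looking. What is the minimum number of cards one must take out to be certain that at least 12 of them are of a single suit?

The 6 suits are the holes; the cards drawn are the pigeons.
To avoid 12 of any one suit, the worst case takes at most 11 of each suit.
That gives 11 + 11 + 11 + 11 + 11 + 11 = 66 cards with no suit reaching 12.
The next card forces some suit to 12, so 66 + 1 = 67.

67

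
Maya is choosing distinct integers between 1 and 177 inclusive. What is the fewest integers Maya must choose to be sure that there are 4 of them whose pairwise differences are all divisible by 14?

43

Integers whose pairwise differences are multiples of 14 are exactly those sharing a remainder mod 14. By the pigeonhole principle, the 14 residue classes mod 14 are the pigeonholes.
With 42 integers one could put 3 in each residue class and have no class reach 4.
The 43rd integer pushes some class to 4, so 14·3 + 1 = 43.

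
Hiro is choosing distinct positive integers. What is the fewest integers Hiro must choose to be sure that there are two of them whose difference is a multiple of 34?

Integers whose pairwise differences are multiples of 34 are exactly those sharing a remainder mod 34. The 34 residue classes mod 34 are the pigeonholes.
With 34 integers one could put 1 in each residue class and have no class reach 2.
The 35th integer pushes some class to 2, so 34·1 + 1 = 35.

35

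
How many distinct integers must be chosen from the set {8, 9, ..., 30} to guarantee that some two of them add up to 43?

Two chosen integers sum to 43 exactly when both halves of some pair {x, 43−x} with 13 ≤ x ≤ 43−x ≤ 30 are chosen — 9 such pairs.
The remaining 5 elements (those with no distinct partner in range) can never complete a 43-sum, so the worst case takes all of them and one from each pair: 5 + 9 = 14.
The 15th integer has to be the second member of some pair, so 14 + 1 = 15.

15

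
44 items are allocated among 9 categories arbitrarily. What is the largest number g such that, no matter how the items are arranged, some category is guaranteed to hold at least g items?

5

The 9 categories are the holes and the 44 items are the pigeons.
If every category held at most 4 items, the total would be at most 9 × 4 = 36, which is less than 44.
So some category holds at least ⌈44/9⌉ = 5 items.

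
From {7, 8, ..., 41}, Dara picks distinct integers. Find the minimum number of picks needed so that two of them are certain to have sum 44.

21

Group the elements by complementary pair {x, 44−x}: {7,37}, {8,36}, {9,35}, …, giving 15 two-element pairs, the single value 22 (it cannot pair with itself since the integers are distinct), and 4 integers whose partner 44−x falls outside [7,41].
Treating each of those 20 groups as a pigeonhole, one can pick one integer per group — 20 integers — with no two summing to 44.
The 21st integer lands in an occupied pair, forcing a sum of 44.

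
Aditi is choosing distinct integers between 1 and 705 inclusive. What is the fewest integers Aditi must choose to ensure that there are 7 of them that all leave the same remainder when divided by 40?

241

The 40 residue classes mod 40 are the pigeonholes.
With 240 integers one could put 6 in each residue class and have no class reach 7.
The 241st integer pushes some class to 7, so 40·6 + 1 = 241.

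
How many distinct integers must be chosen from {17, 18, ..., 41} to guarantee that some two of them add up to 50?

18

A set avoiding the sum 50 can contain at most one of each pair {x, 50−x}, plus the 9 elements whose complement lies outside the range or equal to its own complement.
The integers 25, …, 41 (17 of them) are such a set: any two sum to at least 25+26 = 51 > 50.
By the pigeonhole principle, any 18th integer completes one of the 8 pairs, so 18 choices force a sum of 50.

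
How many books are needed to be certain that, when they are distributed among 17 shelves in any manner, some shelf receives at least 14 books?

With 221 books one could put exactly 13 in each of the 17 shelves, and no shelf would reach 14.
One more book must land in a shelf that already has 13, giving it 14.
So 17 × 13 + 1 = 222 books are required.

222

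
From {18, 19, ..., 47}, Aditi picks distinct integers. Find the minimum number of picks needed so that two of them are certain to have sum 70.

Two chosen integers sum to 70 exactly when both halves of some pair {x, 70−x} with 23 ≤ x ≤ 70−x ≤ 47 are chosen — 12 such pairs.
The remaining 6 elements (those with no distinct partner in range) can never complete a 70-sum, so the worst case takes all of them and one from each pair: 6 + 12 = 18.
By pigeonhole, the 19th integer has to be the second member of some pair, so 18 + 1 = 19.

19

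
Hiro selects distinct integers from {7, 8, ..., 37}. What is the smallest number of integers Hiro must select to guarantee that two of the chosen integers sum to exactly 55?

Two chosen integers sum to 55 exactly when both halves of some pair {x, 55−x} with 18 ≤ x ≤ 55−x ≤ 37 are chosen — 10 such pairs.
The remaining 11 elements (those with no distinct partner in range) can never complete a 55-sum, so the worst case takes all of them and one from each pair: 11 + 10 = 21.
By the pigeonhole principle, the 22nd integer has to be the second member of some pair, so 21 + 1 = 22.

22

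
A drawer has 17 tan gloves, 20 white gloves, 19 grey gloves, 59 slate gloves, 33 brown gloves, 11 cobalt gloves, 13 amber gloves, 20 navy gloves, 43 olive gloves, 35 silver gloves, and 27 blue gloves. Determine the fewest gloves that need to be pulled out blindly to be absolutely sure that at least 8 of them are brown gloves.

272

In the worst case for collecting brown gloves, every non-brown glove comes out first.
There are 17 + 20 + 19 + 59 + 11 + 13 + 20 + 43 + 35 + 27 = 264 non-brown gloves altogether.
After those, each further glove must be brown, so 264 + 8 = 272 draws guarantee 8 brown gloves.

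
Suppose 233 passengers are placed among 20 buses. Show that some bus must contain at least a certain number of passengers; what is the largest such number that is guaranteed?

12

By pigeonhole, the 20 buses are the holes and the 233 passengers are the pigeons.
If every bus held at most 11 passengers, the total would be at most 20 × 11 = 220, which is less than 233.
So some bus holds at least ⌈233/20⌉ = 12 passengers.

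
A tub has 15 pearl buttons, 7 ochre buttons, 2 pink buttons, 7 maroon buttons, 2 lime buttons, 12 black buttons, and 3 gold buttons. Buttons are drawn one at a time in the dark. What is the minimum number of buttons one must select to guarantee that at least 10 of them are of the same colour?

40

Pigeonhole: the 7 colours are the holes; the buttons drawn are the pigeons.
To avoid 10 of any one colour, the worst case takes at most 9 of each colour, or every button of a colour that has fewer than 9.
That gives 9 + 7 + 2 + 7 + 2 + 9 + 3 = 39 buttons with no colour reaching 10.
The next button forces some colour to 10, so 39 + 1 = 40.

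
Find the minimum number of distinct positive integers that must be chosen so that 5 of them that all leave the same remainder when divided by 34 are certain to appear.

137

The 34 residue classes mod 34 are the pigeonholes.
With 136 integers one could put 4 in each residue class and have no class reach 5.
The 137th integer pushes some class to 5, so 34·4 + 1 = 137.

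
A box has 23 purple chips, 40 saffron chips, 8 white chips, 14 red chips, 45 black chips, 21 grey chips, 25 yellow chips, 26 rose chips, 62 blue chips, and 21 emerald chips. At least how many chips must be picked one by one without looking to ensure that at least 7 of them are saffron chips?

252

In the worst case for collecting saffron chips, every non-saffron chip comes out first.
There are 23 + 8 + 14 + 45 + 21 + 25 + 26 + 62 + 21 = 245 non-saffron chips altogether.
After those, each further chip must be saffron, so 245 + 7 = 252 draws guarantee 7 saffron chips.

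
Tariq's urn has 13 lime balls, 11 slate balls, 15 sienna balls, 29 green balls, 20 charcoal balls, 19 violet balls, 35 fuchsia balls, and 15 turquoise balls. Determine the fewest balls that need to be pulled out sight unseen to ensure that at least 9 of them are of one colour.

65

Pigeonhole: put each drawn ball into a box by colour. The largest draw with every box below 9 takes min(count, 8) from each colour.
Σ min(cᵢ, 8) = 8 + 8 + 8 + 8 + 8 + 8 + 8 + 8 = 64.
Draw number 64 + 1 = 65 must push one box to 9.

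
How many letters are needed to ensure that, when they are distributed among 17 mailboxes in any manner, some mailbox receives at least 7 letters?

With 102 letters one could put exactly 6 in each of the 17 mailboxes, and no mailbox would reach 7.
One more letter must land in a mailbox that already has 6, giving it 7.
So 17 × 6 + 1 = 103 letters are required.

103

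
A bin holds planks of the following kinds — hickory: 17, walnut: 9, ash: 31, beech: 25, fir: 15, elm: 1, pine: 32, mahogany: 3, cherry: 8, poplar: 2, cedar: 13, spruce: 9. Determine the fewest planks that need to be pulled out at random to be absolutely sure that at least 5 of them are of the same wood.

43

Put each drawn plank into a box by wood. The largest draw with every box below 5 takes min(count, 4) from each wood; woods with fewer than 4 contribute all they have.
Σ min(cᵢ, 4) = 4 + 4 + 4 + 4 + 4 + 1 + 4 + 3 + 4 + 2 + 4 + 4 = 42.
Draw number 42 + 1 = 43 must push one box to 5.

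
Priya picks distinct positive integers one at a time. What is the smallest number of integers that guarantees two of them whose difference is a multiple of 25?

Integers whose pairwise differences are multiples of 25 are exactly those sharing a remainder mod 25. By pigeonhole, the 25 residue classes mod 25 are the pigeonholes.
With 25 integers one could put 1 in each residue class and have no class reach 2.
The 26th integer pushes some class to 2, so 25·1 + 1 = 26.

26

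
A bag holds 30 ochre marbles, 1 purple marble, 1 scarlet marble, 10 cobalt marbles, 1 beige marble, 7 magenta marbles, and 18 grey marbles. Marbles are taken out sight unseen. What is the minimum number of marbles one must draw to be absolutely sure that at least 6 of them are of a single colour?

An adversary could hand out at most 5 marbles per colour (purple, scarlet, beige run out sooner): 5 + 1 + 1 + 5 + 1 + 5 + 5 = 23 marbles and still no colour has 6.
One more marble lands in a colour already at 5, so 24 draws are enough and 23 are not.

24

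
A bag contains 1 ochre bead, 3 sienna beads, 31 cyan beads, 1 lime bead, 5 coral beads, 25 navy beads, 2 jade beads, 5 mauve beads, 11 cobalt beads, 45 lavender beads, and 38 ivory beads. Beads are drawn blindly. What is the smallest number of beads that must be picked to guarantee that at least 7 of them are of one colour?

By pigeonhole, put each drawn bead into a box by colour. The largest draw with every box below 7 takes min(count, 6) from each colour; colours with fewer than 6 contribute all they have.
Σ min(cᵢ, 6) = 1 + 3 + 6 + 1 + 5 + 6 + 2 + 5 + 6 + 6 + 6 = 47.
Draw number 47 + 1 = 48 must push one box to 7.

48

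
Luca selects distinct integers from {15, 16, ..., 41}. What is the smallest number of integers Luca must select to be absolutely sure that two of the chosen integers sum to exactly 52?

A set avoiding the sum 52 can contain at most one of each pair {x, 52−x}, plus the 5 elements whose complement lies outside the range or equal to its own complement.
The integers 26, …, 41 (16 of them) are such a set: any two sum to at least 26+27 = 53 > 52.
Any 17th integer completes one of the 11 pairs, so 17 choices force a sum of 52.

17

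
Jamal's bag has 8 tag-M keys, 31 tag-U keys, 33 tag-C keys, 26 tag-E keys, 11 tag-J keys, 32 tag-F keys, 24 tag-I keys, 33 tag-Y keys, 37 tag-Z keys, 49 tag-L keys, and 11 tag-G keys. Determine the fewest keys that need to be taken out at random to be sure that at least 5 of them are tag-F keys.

In the worst case for collecting tag-F keys, every non-tag-F key comes out first.
There are 8 + 31 + 33 + 26 + 11 + 24 + 33 + 37 + 49 + 11 = 263 non-tag-F keys altogether.
After those, each further key must be tag-F, so 263 + 5 = 268 draws guarantee 5 tag-F keys.

268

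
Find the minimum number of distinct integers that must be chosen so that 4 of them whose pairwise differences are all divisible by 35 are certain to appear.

Integers whose pairwise differences are multiples of 35 are exactly those sharing a remainder mod 35. The 35 residue classes mod 35 are the pigeonholes.
With 105 integers one could put 3 in each residue class and have no class reach 4.
The 106th integer pushes some class to 4, so 35·3 + 1 = 106.

106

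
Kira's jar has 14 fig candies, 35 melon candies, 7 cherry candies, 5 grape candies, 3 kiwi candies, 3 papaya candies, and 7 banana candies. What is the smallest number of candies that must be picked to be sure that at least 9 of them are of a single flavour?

42

By pigeonhole, the 7 flavours are the holes; the candies drawn are the pigeons.
To avoid 9 of any one flavour, the worst case takes at most 8 of each flavour, or every candy of a flavour that has fewer than 8.
That gives 8 + 8 + 7 + 5 + 3 + 3 + 7 = 41 candies with no flavour reaching 9.
The next candy forces some flavour to 9, so 41 + 1 = 42.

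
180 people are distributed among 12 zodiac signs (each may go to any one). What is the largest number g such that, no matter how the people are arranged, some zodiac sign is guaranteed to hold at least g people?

Pigeonhole: the 12 zodiac signs are the holes and the 180 people are the pigeons.
If every zodiac sign held at most 14 people, the total would be at most 12 × 14 = 168, which is less than 180.
So some zodiac sign holds at least ⌈180/12⌉ = 15 people.

15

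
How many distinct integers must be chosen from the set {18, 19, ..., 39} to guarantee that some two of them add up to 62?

15

A set avoiding the sum 62 can contain at most one of each pair {x, 62−x}, plus the 6 elements whose complement lies outside the range or equal to its own complement.
The integers 18, …, 31 (14 of them) are such a set: any two sum to at least 18+19 = 37 and at most 30+31 = 61 < 62.
Any 15th integer completes one of the 8 pairs, so 15 choices force a sum of 62.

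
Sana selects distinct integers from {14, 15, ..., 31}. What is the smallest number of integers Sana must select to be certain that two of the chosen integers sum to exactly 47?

11

Two chosen integers sum to 47 exactly when both halves of some pair {x, 47−x} with 16 ≤ x ≤ 47−x ≤ 31 are chosen — 8 such pairs.
The remaining 2 elements (those with no distinct partner in range) can never complete a 47-sum, so the worst case takes all of them and one from each pair: 2 + 8 = 10.
The 11th integer has to be the second member of some pair, so 10 + 1 = 11.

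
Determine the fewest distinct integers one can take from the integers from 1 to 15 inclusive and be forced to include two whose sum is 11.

Two chosen integers sum to 11 exactly when both halves of some pair {x, 11−x} with 1 ≤ x ≤ 11−x ≤ 10 are chosen — 5 such pairs.
The remaining 5 elements (those with no distinct partner in range) can never complete a 11-sum, so the worst case takes all of them and one from each pair: 5 + 5 = 10.
The 11th integer has to be the second member of some pair, so 10 + 1 = 11.

11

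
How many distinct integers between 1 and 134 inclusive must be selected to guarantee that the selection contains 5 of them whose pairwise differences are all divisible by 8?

Integers whose pairwise differences are multiples of 8 are exactly those sharing a remainder mod 8. The 8 residue classes mod 8 are the pigeonholes.
With 32 integers one could put 4 in each residue class and have no class reach 5.
The 33rd integer pushes some class to 5, so 8·4 + 1 = 33.

33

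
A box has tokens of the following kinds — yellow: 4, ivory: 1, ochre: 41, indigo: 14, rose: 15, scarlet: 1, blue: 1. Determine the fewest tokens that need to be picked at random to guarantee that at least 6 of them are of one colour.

23

By the pigeonhole principle, the 7 colours are the holes; the tokens drawn are the pigeons.
To avoid 6 of any one colour, the worst case takes at most 5 of each colour, or every token of a colour that has fewer than 5.
That gives 4 + 1 + 5 + 5 + 5 + 1 + 1 = 22 tokens with no colour reaching 6.
The next token forces some colour to 6, so 22 + 1 = 23.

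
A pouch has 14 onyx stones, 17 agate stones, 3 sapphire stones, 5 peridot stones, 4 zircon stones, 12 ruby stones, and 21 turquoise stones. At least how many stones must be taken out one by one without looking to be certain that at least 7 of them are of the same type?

37

Put each drawn stone into a box by type. The largest draw with every box below 7 takes min(count, 6) from each type; types with fewer than 6 contribute all they have.
Σ min(cᵢ, 6) = 6 + 6 + 3 + 5 + 4 + 6 + 6 = 36.
Draw number 36 + 1 = 37 must push one box to 7.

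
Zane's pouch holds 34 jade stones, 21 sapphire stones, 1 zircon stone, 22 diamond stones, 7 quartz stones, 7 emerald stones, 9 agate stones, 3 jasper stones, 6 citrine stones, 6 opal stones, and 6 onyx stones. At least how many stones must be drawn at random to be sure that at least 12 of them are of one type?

The 11 types are the holes; the stones drawn are the pigeons.
To avoid 12 of any one type, the worst case takes at most 11 of each type, or every stone of a type that has fewer than 11.
That gives 11 + 11 + 1 + 11 + 7 + 7 + 9 + 3 + 6 + 6 + 6 = 78 stones with no type reaching 12.
The next stone forces some type to 12, so 78 + 1 = 79.

79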